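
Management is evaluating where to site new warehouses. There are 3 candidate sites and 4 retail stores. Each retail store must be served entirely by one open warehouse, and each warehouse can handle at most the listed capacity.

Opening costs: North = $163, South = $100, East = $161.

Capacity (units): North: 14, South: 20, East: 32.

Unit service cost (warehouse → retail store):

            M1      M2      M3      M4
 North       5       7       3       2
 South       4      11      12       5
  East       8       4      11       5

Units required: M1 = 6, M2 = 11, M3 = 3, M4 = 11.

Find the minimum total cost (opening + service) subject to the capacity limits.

Open {East}: M1→East 8·6=48, M2→East 4·11=44, M3→East 11·3=33, M4→East 5·11=55.
Loads: East carries 31/32. Service 180; fixed 161; total 341.
Next best feasible plan costs 417.

Minimum total cost: 341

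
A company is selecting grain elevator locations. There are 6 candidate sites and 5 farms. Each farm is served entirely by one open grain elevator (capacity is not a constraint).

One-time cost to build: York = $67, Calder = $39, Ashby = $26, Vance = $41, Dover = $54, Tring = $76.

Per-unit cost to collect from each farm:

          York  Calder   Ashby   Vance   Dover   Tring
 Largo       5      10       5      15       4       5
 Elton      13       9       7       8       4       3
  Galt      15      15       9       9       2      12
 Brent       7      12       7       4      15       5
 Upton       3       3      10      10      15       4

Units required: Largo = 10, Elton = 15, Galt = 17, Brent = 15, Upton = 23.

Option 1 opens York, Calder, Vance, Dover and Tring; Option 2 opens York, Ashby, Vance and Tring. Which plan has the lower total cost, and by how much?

Option 1: {York, Calder, Vance, Dover, Tring}: Largo→Dover 4·10=40, Elton→Tring 3·15=45, Galt→Dover 2·17=34, Brent→Vance 4·15=60, Upton→York 3·23=69. Service 248; fixed 277; total 525.
Option 2: {York, Ashby, Vance, Tring}: Largo→York 5·10=50, Elton→Tring 3·15=45, Galt→Ashby 9·17=153, Brent→Vance 4·15=60, Upton→York 3·23=69. Service 377; fixed 210; total 587.
Difference: |525 − 587| = 62.

Option 1 is cheaper by 62.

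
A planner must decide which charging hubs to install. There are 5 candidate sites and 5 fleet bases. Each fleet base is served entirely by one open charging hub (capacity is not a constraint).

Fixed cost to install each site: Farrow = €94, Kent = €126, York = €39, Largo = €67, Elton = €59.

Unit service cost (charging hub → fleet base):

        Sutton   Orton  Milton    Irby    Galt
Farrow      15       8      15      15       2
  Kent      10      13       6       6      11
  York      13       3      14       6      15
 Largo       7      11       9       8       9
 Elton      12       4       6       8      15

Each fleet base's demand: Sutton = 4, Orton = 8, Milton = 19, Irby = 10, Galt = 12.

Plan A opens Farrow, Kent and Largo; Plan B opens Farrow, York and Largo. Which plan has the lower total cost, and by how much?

Plan B is cheaper by 70.

Plan A: {Farrow, Kent, Largo}: Sutton→Largo 7·4=28, Orton→Farrow 8·8=64, Milton→Kent 6·19=114, Irby→Kent 6·10=60, Galt→Farrow 2·12=24. Service 290; fixed 287; total 577.
Plan B: {Farrow, York, Largo}: Sutton→Largo 7·4=28, Orton→York 3·8=24, Milton→Largo 9·19=171, Irby→York 6·10=60, Galt→Farrow 2·12=24. Service 307; fixed 200; total 507.
Difference: |577 − 507| = 70.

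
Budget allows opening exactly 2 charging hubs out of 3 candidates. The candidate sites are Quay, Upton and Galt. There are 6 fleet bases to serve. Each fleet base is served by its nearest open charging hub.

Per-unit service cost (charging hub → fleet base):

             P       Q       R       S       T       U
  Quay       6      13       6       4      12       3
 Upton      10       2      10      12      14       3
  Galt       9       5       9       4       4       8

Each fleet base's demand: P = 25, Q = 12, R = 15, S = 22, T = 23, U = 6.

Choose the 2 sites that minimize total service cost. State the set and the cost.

Choose Quay and Galt; total service cost 498.

With exactly 2 open, each fleet base uses its cheapest among the chosen.
{Quay, Galt}: P→Quay 6·25=150, Q→Galt 5·12=60, R→Quay 6·15=90, S→Quay 4·22=88, T→Galt 4·23=92, U→Quay 3·6=18. Service cost 498.
{Upton, Galt}: service cost 582
{Quay, Upton}: service cost 646
Among all 3 size-2 choices, {Quay, Galt} is lowest.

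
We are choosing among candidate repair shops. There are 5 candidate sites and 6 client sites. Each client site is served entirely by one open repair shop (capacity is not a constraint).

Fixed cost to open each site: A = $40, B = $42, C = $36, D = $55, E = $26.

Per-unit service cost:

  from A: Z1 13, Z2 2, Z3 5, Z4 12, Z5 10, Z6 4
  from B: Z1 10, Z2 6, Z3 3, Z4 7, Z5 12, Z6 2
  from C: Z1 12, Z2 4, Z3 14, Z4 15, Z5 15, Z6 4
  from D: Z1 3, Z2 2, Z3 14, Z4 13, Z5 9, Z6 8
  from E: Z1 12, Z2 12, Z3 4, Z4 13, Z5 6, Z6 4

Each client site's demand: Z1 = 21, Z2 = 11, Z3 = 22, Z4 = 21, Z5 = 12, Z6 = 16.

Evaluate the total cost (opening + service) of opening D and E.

Total cost: 663

Each client site is assigned to its cheapest site among the open ones.
{D, E}: Z1→D 3·21=63, Z2→D 2·11=22, Z3→E 4·22=88, Z4→D 13·21=273, Z5→E 6·12=72, Z6→E 4·16=64. Service 582; fixed 81; total 663.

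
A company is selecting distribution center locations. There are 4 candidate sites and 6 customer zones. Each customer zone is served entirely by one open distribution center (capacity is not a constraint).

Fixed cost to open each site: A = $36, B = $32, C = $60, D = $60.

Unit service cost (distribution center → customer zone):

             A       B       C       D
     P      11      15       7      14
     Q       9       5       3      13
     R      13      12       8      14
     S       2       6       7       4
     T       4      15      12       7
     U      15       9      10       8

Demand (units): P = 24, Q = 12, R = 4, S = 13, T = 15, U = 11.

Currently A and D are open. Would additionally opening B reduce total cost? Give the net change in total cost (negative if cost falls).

Current service cost with {A, D}: 598.
Adding B: each customer zone re-picks its cheapest; new service cost 546, saving 52.
Extra fixed cost: 32. Net change = 32 − 52 = -20.
(Totals: 694 → 674.)

Yes — net change −20 (cost falls by 20).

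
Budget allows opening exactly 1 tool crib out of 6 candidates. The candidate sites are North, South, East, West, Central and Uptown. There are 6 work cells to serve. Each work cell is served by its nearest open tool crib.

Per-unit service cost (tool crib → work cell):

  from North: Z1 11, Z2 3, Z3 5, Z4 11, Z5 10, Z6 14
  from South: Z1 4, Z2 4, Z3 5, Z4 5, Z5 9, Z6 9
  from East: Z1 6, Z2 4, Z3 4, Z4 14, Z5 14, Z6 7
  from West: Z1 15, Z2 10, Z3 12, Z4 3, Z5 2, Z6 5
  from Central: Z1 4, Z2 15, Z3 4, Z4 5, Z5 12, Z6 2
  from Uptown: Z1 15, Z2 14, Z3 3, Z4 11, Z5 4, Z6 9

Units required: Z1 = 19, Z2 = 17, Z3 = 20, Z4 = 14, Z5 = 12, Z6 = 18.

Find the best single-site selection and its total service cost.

Choose South only; total service cost 584.

With exactly 1 open, each work cell uses its cheapest among the chosen.
{South}: Z1→South 4·19=76, Z2→South 4·17=68, Z3→South 5·20=100, Z4→South 5·14=70, Z5→South 9·12=108, Z6→South 9·18=162. Service cost 584.
{Central}: service cost 661
{East}: service cost 752
Among all 6 size-1 choices, {South} is lowest.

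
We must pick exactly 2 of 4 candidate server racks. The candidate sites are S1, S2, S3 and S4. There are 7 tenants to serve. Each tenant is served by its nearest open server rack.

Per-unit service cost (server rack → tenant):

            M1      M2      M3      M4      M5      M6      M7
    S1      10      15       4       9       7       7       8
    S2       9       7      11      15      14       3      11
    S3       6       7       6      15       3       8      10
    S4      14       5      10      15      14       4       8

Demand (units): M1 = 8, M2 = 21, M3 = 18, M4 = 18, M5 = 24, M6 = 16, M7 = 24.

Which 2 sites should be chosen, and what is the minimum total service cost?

Choose S1 and S3; total service cost 805.

With exactly 2 open, each tenant uses its cheapest among the chosen.
{S1, S3}: M1→S3 6·8=48, M2→S3 7·21=147, M3→S1 4·18=72, M4→S1 9·18=162, M5→S3 3·24=72, M6→S1 7·16=112, M7→S1 8·24=192. Service cost 805.
{S1, S4}: service cost 843
{S3, S4}: service cost 859
Among all 6 size-2 choices, {S1, S3} is lowest.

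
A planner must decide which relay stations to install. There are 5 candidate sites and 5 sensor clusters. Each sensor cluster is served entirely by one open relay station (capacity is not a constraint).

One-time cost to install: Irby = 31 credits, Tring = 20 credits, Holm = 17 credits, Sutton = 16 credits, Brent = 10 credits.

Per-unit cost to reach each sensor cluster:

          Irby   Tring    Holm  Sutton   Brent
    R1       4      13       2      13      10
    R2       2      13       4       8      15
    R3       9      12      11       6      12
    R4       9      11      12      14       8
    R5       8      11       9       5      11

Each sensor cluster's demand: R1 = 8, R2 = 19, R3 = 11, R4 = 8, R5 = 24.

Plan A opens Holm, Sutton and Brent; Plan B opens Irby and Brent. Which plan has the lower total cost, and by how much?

Plan A is cheaper by 81.

Plan A: {Holm, Sutton, Brent}: R1→Holm 2·8=16, R2→Holm 4·19=76, R3→Sutton 6·11=66, R4→Brent 8·8=64, R5→Sutton 5·24=120. Service 342; fixed 43; total 385.
Plan B: {Irby, Brent}: R1→Irby 4·8=32, R2→Irby 2·19=38, R3→Irby 9·11=99, R4→Brent 8·8=64, R5→Irby 8·24=192. Service 425; fixed 41; total 466.
Difference: |385 − 466| = 81.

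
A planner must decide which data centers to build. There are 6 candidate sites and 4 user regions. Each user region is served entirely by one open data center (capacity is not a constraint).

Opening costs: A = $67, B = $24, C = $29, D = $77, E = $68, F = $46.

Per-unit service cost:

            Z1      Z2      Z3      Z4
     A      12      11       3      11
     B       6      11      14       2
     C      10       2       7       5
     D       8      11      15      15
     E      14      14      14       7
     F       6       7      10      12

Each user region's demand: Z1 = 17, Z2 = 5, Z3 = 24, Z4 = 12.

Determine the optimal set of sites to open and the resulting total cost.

For any fixed open set, each user region goes to its cheapest open site; total = fixed + service.
{A, B, C}: Z1→B 6·17=102, Z2→C 2·5=10, Z3→A 3·24=72, Z4→B 2·12=24. Service 208; fixed 120; total 328.
{A, B}: Z1→B 6·17=102, Z2→A 11·5=55, Z3→A 3·24=72, Z4→B 2·12=24. Service 253; fixed 91; total 344.
{B, C}: Z1→B 6·17=102, Z2→C 2·5=10, Z3→C 7·24=168, Z4→B 2·12=24. Service 304; fixed 53; total 357.
{A, B, C, D, E, F}: service 208 + fixed 311 = 519
No other subset beats 328.

Open A, B and C; minimum total cost 328.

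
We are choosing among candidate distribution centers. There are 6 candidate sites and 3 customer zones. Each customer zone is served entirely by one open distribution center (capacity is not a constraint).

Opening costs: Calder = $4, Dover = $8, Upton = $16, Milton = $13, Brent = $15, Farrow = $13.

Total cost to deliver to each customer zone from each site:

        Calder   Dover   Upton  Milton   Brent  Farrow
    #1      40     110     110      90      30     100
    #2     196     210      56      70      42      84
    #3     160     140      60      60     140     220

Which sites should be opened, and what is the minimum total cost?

For any fixed open set, each customer zone goes to its cheapest open site; total = fixed + service.
{Milton, Brent}: #1→Brent 30, #2→Brent 42, #3→Milton 60. Service 132; fixed 28; total 160.
{Upton, Brent}: service 132 + fixed 31 = 163
{Calder, Milton, Brent}: #1→Brent 30, #2→Brent 42, #3→Milton 60. Service 132; fixed 32; total 164.
{Calder, Dover, Upton, Milton, Brent, Farrow}: service 132 + fixed 69 = 201
No other subset beats 160.

Open Milton and Brent; minimum total cost 160.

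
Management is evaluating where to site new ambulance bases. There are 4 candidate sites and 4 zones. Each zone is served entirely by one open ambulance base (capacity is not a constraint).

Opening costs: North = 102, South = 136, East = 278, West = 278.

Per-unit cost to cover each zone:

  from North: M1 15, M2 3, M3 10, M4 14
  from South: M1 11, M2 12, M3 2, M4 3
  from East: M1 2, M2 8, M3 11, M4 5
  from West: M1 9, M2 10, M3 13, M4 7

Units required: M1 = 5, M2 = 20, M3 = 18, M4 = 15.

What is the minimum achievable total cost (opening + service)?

Minimum total cost: 434

For any fixed open set, each zone goes to its cheapest open site; total = fixed + service.
{North, South}: M1→South 11·5=55, M2→North 3·20=60, M3→South 2·18=36, M4→South 3·15=45. Service 196; fixed 238; total 434.
{South}: service 376 + fixed 136 = 512
{North}: M1→North 15·5=75, M2→North 3·20=60, M3→North 10·18=180, M4→North 14·15=210. Service 525; fixed 102; total 627.
{North, South, East, West}: M1→East 2·5=10, M2→North 3·20=60, M3→South 2·18=36, M4→South 3·15=45. Service 151; fixed 794; total 945.
(All 15 nonempty subsets were checked; North and South is lowest.)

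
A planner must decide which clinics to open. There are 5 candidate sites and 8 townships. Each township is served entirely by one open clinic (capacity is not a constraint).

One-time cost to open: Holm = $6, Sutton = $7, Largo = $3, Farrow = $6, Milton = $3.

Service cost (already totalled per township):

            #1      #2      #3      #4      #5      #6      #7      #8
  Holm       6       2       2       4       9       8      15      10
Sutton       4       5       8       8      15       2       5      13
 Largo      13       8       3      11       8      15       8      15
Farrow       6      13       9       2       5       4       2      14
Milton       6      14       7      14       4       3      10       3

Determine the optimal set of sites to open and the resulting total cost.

Open Holm, Farrow and Milton; minimum total cost 39.

For any fixed open set, each township goes to its cheapest open site; total = fixed + service.
{Holm, Farrow, Milton}: #1→Holm 6, #2→Holm 2, #3→Holm 2, #4→Farrow 2, #5→Milton 4, #6→Milton 3, #7→Farrow 2, #8→Milton 3. Service 24; fixed 15; total 39.
{Holm, Sutton, Milton}: service 26 + fixed 16 = 42
{Holm, Largo, Farrow, Milton}: #1→Holm 6, #2→Holm 2, #3→Holm 2, #4→Farrow 2, #5→Milton 4, #6→Milton 3, #7→Farrow 2, #8→Milton 3. Service 24; fixed 18; total 42.
{Holm, Sutton, Largo, Farrow, Milton}: service 21 + fixed 25 = 46
No other subset beats 39.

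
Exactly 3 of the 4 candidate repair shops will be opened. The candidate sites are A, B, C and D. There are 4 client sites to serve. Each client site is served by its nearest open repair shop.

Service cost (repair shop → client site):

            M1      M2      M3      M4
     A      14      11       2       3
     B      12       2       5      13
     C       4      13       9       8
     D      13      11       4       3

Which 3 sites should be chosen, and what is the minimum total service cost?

Choose A, B and C; total service cost 11.

With exactly 3 open, each client site uses its cheapest among the chosen.
{A, B, C}: M1→C 4, M2→B 2, M3→A 2, M4→A 3. Service cost 11.
{B, C, D}: service cost 13
{A, B, D}: service cost 19
Among all 4 size-3 choices, {A, B, C} is lowest.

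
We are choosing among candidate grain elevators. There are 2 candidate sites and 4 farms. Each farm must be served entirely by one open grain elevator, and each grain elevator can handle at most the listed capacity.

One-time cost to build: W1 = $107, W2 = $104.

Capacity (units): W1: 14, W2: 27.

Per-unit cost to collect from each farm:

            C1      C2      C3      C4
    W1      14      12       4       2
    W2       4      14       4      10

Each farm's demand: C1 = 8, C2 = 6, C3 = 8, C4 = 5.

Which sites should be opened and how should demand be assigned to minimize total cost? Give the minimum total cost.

Open {W2}: C1→W2 4·8=32, C2→W2 14·6=84, C3→W2 4·8=32, C4→W2 10·5=50.
Loads: W2 carries 27/27. Service 198; fixed 104; total 302.
Next best feasible plan costs 357.

Minimum total cost: 302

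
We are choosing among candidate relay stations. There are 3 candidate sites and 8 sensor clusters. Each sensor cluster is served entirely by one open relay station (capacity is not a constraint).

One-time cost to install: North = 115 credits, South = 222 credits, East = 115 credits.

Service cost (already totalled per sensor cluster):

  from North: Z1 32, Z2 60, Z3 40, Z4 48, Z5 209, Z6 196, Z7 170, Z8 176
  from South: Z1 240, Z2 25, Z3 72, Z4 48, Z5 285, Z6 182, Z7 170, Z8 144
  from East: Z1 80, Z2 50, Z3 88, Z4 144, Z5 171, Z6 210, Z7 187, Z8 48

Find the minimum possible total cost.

For any fixed open set, each sensor cluster goes to its cheapest open site; total = fixed + service.
{North, East}: Z1→North 32, Z2→East 50, Z3→North 40, Z4→North 48, Z5→East 171, Z6→North 196, Z7→North 170, Z8→East 48. Service 755; fixed 230; total 985.
{North}: service 931 + fixed 115 = 1046
{East}: service 978 + fixed 115 = 1093
{North, South, East}: service 716 + fixed 452 = 1168
No other subset beats 985.

Minimum total cost: 985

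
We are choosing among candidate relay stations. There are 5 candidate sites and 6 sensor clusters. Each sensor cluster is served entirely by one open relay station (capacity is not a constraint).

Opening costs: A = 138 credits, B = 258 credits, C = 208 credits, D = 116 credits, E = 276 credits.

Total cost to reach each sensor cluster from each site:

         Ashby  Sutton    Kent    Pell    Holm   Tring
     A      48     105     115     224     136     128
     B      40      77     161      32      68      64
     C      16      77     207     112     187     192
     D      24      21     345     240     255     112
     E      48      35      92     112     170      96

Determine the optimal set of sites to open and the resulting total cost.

For any fixed open set, each sensor cluster goes to its cheapest open site; total = fixed + service.
{B}: Ashby→B 40, Sutton→B 77, Kent→B 161, Pell→B 32, Holm→B 68, Tring→B 64. Service 442; fixed 258; total 700.
{B, D}: service 370 + fixed 374 = 744
{A, B}: service 396 + fixed 396 = 792
{A, B, C, D, E}: Ashby→C 16, Sutton→D 21, Kent→E 92, Pell→B 32, Holm→B 68, Tring→B 64. Service 293; fixed 996; total 1289.
No other subset beats 700.

Open B only; minimum total cost 700.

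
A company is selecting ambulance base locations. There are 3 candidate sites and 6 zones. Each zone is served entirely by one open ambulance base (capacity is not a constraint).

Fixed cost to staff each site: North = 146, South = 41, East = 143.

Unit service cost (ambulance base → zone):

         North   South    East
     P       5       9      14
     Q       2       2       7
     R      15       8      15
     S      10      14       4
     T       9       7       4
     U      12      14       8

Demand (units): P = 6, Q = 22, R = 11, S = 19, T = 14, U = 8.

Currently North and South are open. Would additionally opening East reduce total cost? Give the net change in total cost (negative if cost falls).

Current service cost with {North, South}: 546.
Adding East: each zone re-picks its cheapest; new service cost 358, saving 188.
Extra fixed cost: 143. Net change = 143 − 188 = -45.
(Totals: 733 → 688.)

Yes — net change −45 (cost falls by 45).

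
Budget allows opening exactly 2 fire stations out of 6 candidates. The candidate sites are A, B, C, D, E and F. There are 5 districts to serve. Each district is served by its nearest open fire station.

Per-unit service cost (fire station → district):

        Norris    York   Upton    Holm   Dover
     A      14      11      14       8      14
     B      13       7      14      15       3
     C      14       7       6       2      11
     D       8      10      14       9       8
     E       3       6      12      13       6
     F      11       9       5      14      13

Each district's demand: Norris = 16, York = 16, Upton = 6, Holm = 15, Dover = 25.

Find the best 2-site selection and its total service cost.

Choose C and E; total service cost 360.

With exactly 2 open, each district uses its cheapest among the chosen.
{C, E}: Norris→E 3·16=48, York→E 6·16=96, Upton→C 6·6=36, Holm→C 2·15=30, Dover→E 6·25=150. Service cost 360.
{B, C}: service cost 461
{A, E}: service cost 486
Among all 15 size-2 choices, {C, E} is lowest.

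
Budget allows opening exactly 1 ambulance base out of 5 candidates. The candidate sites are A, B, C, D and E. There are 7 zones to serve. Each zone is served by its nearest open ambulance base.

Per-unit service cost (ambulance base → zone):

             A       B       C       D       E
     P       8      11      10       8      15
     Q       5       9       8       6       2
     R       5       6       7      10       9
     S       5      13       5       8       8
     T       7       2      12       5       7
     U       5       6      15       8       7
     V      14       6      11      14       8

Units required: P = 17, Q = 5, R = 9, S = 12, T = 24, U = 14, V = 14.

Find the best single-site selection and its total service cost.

Choose B only; total service cost 658.

With exactly 1 open, each zone uses its cheapest among the chosen.
{B}: P→B 11·17=187, Q→B 9·5=45, R→B 6·9=54, S→B 13·12=156, T→B 2·24=48, U→B 6·14=84, V→B 6·14=84. Service cost 658.
{A}: service cost 700
{D}: service cost 780
Among all 5 size-1 choices, {B} is lowest.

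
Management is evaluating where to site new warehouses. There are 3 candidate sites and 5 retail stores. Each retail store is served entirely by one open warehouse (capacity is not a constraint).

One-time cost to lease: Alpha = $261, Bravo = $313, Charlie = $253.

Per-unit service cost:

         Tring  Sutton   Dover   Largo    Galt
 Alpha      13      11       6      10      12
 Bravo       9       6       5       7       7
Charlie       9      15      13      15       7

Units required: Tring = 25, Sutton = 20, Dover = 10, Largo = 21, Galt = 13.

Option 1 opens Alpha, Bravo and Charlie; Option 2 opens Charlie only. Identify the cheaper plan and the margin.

Option 1: {Alpha, Bravo, Charlie}: Tring→Bravo 9·25=225, Sutton→Bravo 6·20=120, Dover→Bravo 5·10=50, Largo→Bravo 7·21=147, Galt→Bravo 7·13=91. Service 633; fixed 827; total 1460.
Option 2: {Charlie}: Tring→Charlie 9·25=225, Sutton→Charlie 15·20=300, Dover→Charlie 13·10=130, Largo→Charlie 15·21=315, Galt→Charlie 7·13=91. Service 1061; fixed 253; total 1314.
Difference: |1460 − 1314| = 146.

Option 2 is cheaper by 146.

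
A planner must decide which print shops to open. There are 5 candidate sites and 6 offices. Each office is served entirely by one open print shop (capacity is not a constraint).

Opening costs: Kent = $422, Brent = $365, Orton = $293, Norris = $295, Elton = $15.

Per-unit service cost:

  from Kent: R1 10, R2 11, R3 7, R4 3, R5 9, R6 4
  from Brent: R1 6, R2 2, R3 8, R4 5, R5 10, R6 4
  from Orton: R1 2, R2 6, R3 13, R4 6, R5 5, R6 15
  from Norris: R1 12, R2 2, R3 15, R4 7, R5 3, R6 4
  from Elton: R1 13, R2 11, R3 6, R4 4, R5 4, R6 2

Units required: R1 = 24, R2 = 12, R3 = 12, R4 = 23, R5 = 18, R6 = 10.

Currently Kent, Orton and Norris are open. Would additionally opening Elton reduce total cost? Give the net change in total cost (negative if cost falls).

Current service cost with {Kent, Orton, Norris}: 319.
Adding Elton: each office re-picks its cheapest; new service cost 287, saving 32.
Extra fixed cost: 15. Net change = 15 − 32 = -17.
(Totals: 1329 → 1312.)

Yes — net change −17 (cost falls by 17).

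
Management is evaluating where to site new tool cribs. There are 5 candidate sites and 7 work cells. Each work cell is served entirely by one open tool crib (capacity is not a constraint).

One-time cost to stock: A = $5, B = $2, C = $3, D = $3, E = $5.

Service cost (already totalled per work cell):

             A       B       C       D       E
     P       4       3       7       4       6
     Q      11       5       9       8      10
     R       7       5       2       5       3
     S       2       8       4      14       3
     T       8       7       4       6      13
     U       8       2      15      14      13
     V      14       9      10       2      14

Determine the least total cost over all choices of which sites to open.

Minimum total cost: 30

For any fixed open set, each work cell goes to its cheapest open site; total = fixed + service.
{B, C, D}: P→B 3, Q→B 5, R→C 2, S→C 4, T→C 4, U→B 2, V→D 2. Service 22; fixed 8; total 30.
{A, B, C, D}: service 20 + fixed 13 = 33
{B, C}: service 29 + fixed 5 = 34
{A, B, C, D, E}: P→B 3, Q→B 5, R→C 2, S→A 2, T→C 4, U→B 2, V→D 2. Service 20; fixed 18; total 38.
No other subset beats 30.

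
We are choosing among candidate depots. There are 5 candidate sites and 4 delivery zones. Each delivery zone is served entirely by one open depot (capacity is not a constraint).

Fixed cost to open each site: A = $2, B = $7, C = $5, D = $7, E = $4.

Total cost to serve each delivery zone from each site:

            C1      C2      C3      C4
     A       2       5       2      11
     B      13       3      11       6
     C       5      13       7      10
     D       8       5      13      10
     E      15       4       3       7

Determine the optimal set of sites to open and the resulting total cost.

For any fixed open set, each delivery zone goes to its cheapest open site; total = fixed + service.
{A, E}: C1→A 2, C2→E 4, C3→A 2, C4→E 7. Service 15; fixed 6; total 21.
{A}: C1→A 2, C2→A 5, C3→A 2, C4→A 11. Service 20; fixed 2; total 22.
{A, B}: C1→A 2, C2→B 3, C3→A 2, C4→B 6. Service 13; fixed 9; total 22.
{A, B, C, D, E}: service 13 + fixed 25 = 38
No other subset beats 21.

Open A and E; minimum total cost 21.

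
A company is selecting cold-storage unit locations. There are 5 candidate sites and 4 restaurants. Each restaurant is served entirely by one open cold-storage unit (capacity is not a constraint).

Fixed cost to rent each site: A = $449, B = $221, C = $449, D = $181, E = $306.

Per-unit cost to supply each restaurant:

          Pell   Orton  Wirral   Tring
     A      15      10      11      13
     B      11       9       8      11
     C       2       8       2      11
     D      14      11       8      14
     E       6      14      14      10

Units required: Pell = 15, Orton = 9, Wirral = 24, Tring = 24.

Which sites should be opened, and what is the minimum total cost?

For any fixed open set, each restaurant goes to its cheapest open site; total = fixed + service.
{C}: Pell→C 2·15=30, Orton→C 8·9=72, Wirral→C 2·24=48, Tring→C 11·24=264. Service 414; fixed 449; total 863.
{B}: Pell→B 11·15=165, Orton→B 9·9=81, Wirral→B 8·24=192, Tring→B 11·24=264. Service 702; fixed 221; total 923.
{D}: Pell→D 14·15=210, Orton→D 11·9=99, Wirral→D 8·24=192, Tring→D 14·24=336. Service 837; fixed 181; total 1018.
{A, B, C, D, E}: Pell→C 2·15=30, Orton→C 8·9=72, Wirral→C 2·24=48, Tring→E 10·24=240. Service 390; fixed 1606; total 1996.
No other subset beats 863.

Open C only; minimum total cost 863.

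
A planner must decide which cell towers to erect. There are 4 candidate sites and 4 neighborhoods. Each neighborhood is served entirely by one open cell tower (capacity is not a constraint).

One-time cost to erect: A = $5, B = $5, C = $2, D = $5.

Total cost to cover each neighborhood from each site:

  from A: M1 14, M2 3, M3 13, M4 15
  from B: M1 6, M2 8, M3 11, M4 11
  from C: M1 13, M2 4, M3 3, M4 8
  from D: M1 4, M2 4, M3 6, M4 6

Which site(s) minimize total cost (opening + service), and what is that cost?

Open C and D; minimum total cost 24.

For any fixed open set, each neighborhood goes to its cheapest open site; total = fixed + service.
{C, D}: M1→D 4, M2→C 4, M3→C 3, M4→D 6. Service 17; fixed 7; total 24.
{D}: service 20 + fixed 5 = 25
{A, C, D}: M1→D 4, M2→A 3, M3→C 3, M4→D 6. Service 16; fixed 12; total 28.
{A, B, C, D}: M1→D 4, M2→A 3, M3→C 3, M4→D 6. Service 16; fixed 17; total 33.
(All 15 nonempty subsets were checked; C and D is lowest.)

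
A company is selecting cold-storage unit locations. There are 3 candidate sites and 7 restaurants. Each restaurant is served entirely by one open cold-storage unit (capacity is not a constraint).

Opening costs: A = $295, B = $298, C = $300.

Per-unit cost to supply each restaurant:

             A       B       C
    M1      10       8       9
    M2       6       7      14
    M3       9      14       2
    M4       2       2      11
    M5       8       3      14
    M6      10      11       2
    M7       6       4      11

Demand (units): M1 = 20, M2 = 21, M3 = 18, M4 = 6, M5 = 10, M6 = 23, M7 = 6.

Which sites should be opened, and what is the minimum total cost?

Open B and C; minimum total cost 1053.

For any fixed open set, each restaurant goes to its cheapest open site; total = fixed + service.
{B, C}: M1→B 8·20=160, M2→B 7·21=147, M3→C 2·18=36, M4→B 2·6=12, M5→B 3·10=30, M6→C 2·23=46, M7→B 4·6=24. Service 455; fixed 598; total 1053.
{A, C}: service 516 + fixed 595 = 1111
{C}: service 828 + fixed 300 = 1128
{A, B, C}: service 434 + fixed 893 = 1327
No other subset beats 1053.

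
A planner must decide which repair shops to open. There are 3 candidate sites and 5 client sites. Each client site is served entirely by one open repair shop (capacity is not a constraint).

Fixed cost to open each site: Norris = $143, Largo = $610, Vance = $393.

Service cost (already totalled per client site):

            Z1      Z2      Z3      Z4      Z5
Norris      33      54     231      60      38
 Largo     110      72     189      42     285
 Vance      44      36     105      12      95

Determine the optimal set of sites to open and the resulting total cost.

Open Norris only; minimum total cost 559.

For any fixed open set, each client site goes to its cheapest open site; total = fixed + service.
{Norris}: Z1→Norris 33, Z2→Norris 54, Z3→Norris 231, Z4→Norris 60, Z5→Norris 38. Service 416; fixed 143; total 559.
{Vance}: Z1→Vance 44, Z2→Vance 36, Z3→Vance 105, Z4→Vance 12, Z5→Vance 95. Service 292; fixed 393; total 685.
{Norris, Vance}: service 224 + fixed 536 = 760
{Norris, Largo, Vance}: service 224 + fixed 1146 = 1370
No other subset beats 559.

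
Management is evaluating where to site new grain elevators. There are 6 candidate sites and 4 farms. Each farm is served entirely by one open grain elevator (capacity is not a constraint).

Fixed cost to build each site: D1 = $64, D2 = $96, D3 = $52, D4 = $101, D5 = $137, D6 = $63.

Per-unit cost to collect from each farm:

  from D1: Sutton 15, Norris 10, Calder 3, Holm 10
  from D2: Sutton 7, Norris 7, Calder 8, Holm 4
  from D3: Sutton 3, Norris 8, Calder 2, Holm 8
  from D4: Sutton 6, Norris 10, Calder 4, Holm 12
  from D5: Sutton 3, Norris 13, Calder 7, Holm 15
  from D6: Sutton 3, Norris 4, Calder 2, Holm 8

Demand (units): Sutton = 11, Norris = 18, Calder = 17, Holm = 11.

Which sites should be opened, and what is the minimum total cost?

Open D6 only; minimum total cost 290.

For any fixed open set, each farm goes to its cheapest open site; total = fixed + service.
{D6}: Sutton→D6 3·11=33, Norris→D6 4·18=72, Calder→D6 2·17=34, Holm→D6 8·11=88. Service 227; fixed 63; total 290.
{D2, D6}: service 183 + fixed 159 = 342
{D3, D6}: service 227 + fixed 115 = 342
{D1, D2, D3, D4, D5, D6}: service 183 + fixed 513 = 696
No other subset beats 290.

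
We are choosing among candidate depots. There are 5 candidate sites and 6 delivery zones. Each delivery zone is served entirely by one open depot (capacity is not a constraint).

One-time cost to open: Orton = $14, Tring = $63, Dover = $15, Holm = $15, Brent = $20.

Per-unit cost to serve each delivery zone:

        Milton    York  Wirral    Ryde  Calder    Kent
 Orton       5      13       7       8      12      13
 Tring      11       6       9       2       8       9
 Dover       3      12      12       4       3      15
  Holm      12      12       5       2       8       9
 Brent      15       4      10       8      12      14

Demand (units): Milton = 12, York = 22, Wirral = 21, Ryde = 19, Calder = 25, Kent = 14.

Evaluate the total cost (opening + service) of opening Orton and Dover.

Each delivery zone is assigned to its cheapest site among the open ones.
{Orton, Dover}: Milton→Dover 3·12=36, York→Dover 12·22=264, Wirral→Orton 7·21=147, Ryde→Dover 4·19=76, Calder→Dover 3·25=75, Kent→Orton 13·14=182. Service 780; fixed 29; total 809.

Total cost: 809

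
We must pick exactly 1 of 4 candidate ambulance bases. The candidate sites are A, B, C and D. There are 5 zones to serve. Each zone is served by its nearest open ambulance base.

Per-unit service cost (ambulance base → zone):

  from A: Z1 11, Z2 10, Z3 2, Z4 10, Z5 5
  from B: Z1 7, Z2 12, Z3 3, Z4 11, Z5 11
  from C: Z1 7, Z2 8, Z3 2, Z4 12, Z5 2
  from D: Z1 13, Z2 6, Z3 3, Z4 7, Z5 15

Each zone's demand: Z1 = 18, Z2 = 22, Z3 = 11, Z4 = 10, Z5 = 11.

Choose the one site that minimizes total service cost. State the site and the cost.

Choose C only; total service cost 466.

With exactly 1 open, each zone uses its cheapest among the chosen.
{C}: Z1→C 7·18=126, Z2→C 8·22=176, Z3→C 2·11=22, Z4→C 12·10=120, Z5→C 2·11=22. Service cost 466.
{A}: service cost 595
{D}: service cost 634
Among all 4 size-1 choices, {C} is lowest.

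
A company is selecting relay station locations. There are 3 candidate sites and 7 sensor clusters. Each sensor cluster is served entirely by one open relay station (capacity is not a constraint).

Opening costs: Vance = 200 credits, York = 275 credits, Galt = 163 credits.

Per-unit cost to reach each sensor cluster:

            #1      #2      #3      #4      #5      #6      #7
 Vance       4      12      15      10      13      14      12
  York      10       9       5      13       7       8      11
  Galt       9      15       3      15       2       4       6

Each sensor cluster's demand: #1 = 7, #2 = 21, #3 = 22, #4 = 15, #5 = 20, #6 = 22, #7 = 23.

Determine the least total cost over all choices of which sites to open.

For any fixed open set, each sensor cluster goes to its cheapest open site; total = fixed + service.
{Galt}: #1→Galt 9·7=63, #2→Galt 15·21=315, #3→Galt 3·22=66, #4→Galt 15·15=225, #5→Galt 2·20=40, #6→Galt 4·22=88, #7→Galt 6·23=138. Service 935; fixed 163; total 1098.
{Vance, Galt}: service 762 + fixed 363 = 1125
{York, Galt}: service 779 + fixed 438 = 1217
{Vance, York, Galt}: service 699 + fixed 638 = 1337
(All 7 nonempty subsets were checked; Galt only is lowest.)

Minimum total cost: 1098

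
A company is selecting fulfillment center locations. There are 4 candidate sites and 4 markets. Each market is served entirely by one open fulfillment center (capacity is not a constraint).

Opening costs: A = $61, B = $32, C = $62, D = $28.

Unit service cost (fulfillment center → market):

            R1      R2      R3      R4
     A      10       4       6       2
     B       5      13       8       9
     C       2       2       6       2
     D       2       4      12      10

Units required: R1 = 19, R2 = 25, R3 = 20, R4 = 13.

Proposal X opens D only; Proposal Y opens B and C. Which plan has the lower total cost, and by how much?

Proposal X: {D}: R1→D 2·19=38, R2→D 4·25=100, R3→D 12·20=240, R4→D 10·13=130. Service 508; fixed 28; total 536.
Proposal Y: {B, C}: R1→C 2·19=38, R2→C 2·25=50, R3→C 6·20=120, R4→C 2·13=26. Service 234; fixed 94; total 328.
Difference: |536 − 328| = 208.

Proposal Y is cheaper by 208.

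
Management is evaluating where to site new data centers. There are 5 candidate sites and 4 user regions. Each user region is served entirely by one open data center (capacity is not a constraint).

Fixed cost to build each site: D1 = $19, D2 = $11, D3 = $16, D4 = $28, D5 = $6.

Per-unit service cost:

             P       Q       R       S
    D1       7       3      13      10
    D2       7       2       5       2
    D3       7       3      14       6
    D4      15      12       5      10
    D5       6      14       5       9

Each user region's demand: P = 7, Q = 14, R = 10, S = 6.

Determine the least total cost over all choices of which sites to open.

Minimum total cost: 149

For any fixed open set, each user region goes to its cheapest open site; total = fixed + service.
{D2, D5}: P→D5 6·7=42, Q→D2 2·14=28, R→D2 5·10=50, S→D2 2·6=12. Service 132; fixed 17; total 149.
{D2}: P→D2 7·7=49, Q→D2 2·14=28, R→D2 5·10=50, S→D2 2·6=12. Service 139; fixed 11; total 150.
{D2, D3, D5}: P→D5 6·7=42, Q→D2 2·14=28, R→D2 5·10=50, S→D2 2·6=12. Service 132; fixed 33; total 165.
{D1, D2, D3, D4, D5}: service 132 + fixed 80 = 212
No other subset beats 149.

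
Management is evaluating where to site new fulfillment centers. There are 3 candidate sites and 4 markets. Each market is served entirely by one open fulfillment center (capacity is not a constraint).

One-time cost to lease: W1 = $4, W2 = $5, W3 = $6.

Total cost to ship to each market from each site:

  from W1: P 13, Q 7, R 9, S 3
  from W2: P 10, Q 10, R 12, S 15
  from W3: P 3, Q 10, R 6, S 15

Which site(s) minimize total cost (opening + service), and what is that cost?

For any fixed open set, each market goes to its cheapest open site; total = fixed + service.
{W1, W3}: P→W3 3, Q→W1 7, R→W3 6, S→W1 3. Service 19; fixed 10; total 29.
{W1, W2, W3}: service 19 + fixed 15 = 34
{W1}: service 32 + fixed 4 = 36
(All 7 nonempty subsets were checked; W1 and W3 is lowest.)

Open W1 and W3; minimum total cost 29.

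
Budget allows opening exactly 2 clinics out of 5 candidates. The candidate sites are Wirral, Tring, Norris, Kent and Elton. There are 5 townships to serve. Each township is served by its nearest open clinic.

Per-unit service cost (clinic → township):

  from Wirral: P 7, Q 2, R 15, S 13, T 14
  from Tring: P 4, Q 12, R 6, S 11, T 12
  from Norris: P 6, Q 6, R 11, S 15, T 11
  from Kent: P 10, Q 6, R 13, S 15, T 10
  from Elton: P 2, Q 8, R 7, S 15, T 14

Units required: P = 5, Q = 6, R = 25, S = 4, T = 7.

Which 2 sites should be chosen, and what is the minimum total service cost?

Choose Wirral and Tring; total service cost 310.

With exactly 2 open, each township uses its cheapest among the chosen.
{Wirral, Tring}: P→Tring 4·5=20, Q→Wirral 2·6=12, R→Tring 6·25=150, S→Tring 11·4=44, T→Tring 12·7=84. Service cost 310.
{Tring, Kent}: service cost 320
{Tring, Norris}: service cost 327
Among all 10 size-2 choices, {Wirral, Tring} is lowest.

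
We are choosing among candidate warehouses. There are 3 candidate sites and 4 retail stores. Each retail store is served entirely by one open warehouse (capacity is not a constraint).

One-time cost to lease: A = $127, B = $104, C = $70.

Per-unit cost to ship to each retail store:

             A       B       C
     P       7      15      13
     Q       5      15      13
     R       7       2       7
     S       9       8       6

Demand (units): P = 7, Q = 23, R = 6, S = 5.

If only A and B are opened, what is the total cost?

Total cost: 447

Each retail store is assigned to its cheapest site among the open ones.
{A, B}: P→A 7·7=49, Q→A 5·23=115, R→B 2·6=12, S→B 8·5=40. Service 216; fixed 231; total 447.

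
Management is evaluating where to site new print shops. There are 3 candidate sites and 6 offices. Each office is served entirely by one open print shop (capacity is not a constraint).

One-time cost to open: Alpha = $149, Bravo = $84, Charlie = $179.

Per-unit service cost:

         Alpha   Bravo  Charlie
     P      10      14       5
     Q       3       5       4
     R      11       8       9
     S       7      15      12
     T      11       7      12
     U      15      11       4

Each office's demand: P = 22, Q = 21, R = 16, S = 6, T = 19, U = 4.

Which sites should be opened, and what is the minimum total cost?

For any fixed open set, each office goes to its cheapest open site; total = fixed + service.
{Bravo, Charlie}: P→Charlie 5·22=110, Q→Charlie 4·21=84, R→Bravo 8·16=128, S→Charlie 12·6=72, T→Bravo 7·19=133, U→Charlie 4·4=16. Service 543; fixed 263; total 806.
{Charlie}: service 654 + fixed 179 = 833
{Alpha, Bravo}: service 630 + fixed 233 = 863
{Alpha, Bravo, Charlie}: service 492 + fixed 412 = 904
No other subset beats 806.

Open Bravo and Charlie; minimum total cost 806.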